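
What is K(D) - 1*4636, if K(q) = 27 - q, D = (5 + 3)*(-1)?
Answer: -4601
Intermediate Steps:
D = -8 (D = 8*(-1) = -8)
K(D) - 1*4636 = (27 - 1*(-8)) - 1*4636 = (27 + 8) - 4636 = 35 - 4636 = -4601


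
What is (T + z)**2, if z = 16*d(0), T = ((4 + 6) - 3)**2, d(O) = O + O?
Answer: 2401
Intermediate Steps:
d(O) = 2*O
T = 49 (T = (10 - 3)**2 = 7**2 = 49)
z = 0 (z = 16*(2*0) = 16*0 = 0)
(T + z)**2 = (49 + 0)**2 = 49**2 = 2401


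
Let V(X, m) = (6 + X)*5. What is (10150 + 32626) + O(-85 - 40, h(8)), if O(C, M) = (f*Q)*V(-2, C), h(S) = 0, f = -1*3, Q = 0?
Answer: 42776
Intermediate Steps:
V(X, m) = 30 + 5*X
f = -3
O(C, M) = 0 (O(C, M) = (-3*0)*(30 + 5*(-2)) = 0*(30 - 10) = 0*20 = 0)
(10150 + 32626) + O(-85 - 40, h(8)) = (10150 + 32626) + 0 = 42776 + 0 = 42776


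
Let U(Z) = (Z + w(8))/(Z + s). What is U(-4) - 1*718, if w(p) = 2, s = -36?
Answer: -14359/20 ≈ -717.95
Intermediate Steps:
U(Z) = (2 + Z)/(-36 + Z) (U(Z) = (Z + 2)/(Z - 36) = (2 + Z)/(-36 + Z))
U(-4) - 1*718 = (2 - 4)/(-36 - 4) - 1*718 = -2/(-40) - 718 = -1/40*(-2) - 718 = 1/20 - 718 = -14359/20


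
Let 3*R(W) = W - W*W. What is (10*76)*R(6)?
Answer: -7600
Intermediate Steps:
R(W) = -W²/3 + W/3 (R(W) = (W - W*W)/3 = (W - W²)/3 = -W²/3 + W/3)
(10*76)*R(6) = (10*76)*((⅓)*6*(1 - 1*6)) = 760*((⅓)*6*(1 - 6)) = 760*((⅓)*6*(-5)) = 760*(-10) = -7600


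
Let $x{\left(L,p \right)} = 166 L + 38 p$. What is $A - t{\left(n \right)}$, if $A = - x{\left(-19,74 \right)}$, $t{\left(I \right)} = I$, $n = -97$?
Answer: $439$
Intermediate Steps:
$x{\left(L,p \right)} = 38 p + 166 L$
$A = 342$ ($A = - (38 \cdot 74 + 166 \left(-19\right)) = - (2812 - 3154) = \left(-1\right) \left(-342\right) = 342$)
$A - t{\left(n \right)} = 342 - -97 = 342 + 97 = 439$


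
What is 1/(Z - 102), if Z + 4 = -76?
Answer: -1/182 ≈ -0.0054945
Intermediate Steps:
Z = -80 (Z = -4 - 76 = -80)
1/(Z - 102) = 1/(-80 - 102) = 1/(-182) = -1/182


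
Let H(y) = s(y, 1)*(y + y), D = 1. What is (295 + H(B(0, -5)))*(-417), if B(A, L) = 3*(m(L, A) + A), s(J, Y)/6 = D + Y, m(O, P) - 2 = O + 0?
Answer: -32943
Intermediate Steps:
m(O, P) = 2 + O (m(O, P) = 2 + (O + 0) = 2 + O)
s(J, Y) = 6 + 6*Y (s(J, Y) = 6*(1 + Y) = 6 + 6*Y)
B(A, L) = 6 + 3*A + 3*L (B(A, L) = 3*((2 + L) + A) = 3*(2 + A + L) = 6 + 3*A + 3*L)
H(y) = 24*y (H(y) = (6 + 6*1)*(y + y) = (6 + 6)*(2*y) = 12*(2*y) = 24*y)
(295 + H(B(0, -5)))*(-417) = (295 + 24*(6 + 3*0 + 3*(-5)))*(-417) = (295 + 24*(6 + 0 - 15))*(-417) = (295 + 24*(-9))*(-417) = (295 - 216)*(-417) = 79*(-417) = -32943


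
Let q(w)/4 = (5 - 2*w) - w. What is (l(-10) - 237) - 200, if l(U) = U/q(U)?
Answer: -6119/14 ≈ -437.07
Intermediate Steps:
q(w) = 20 - 12*w (q(w) = 4*((5 - 2*w) - w) = 4*(5 - 3*w) = 20 - 12*w)
l(U) = U/(20 - 12*U)
(l(-10) - 237) - 200 = (-1*(-10)/(-20 + 12*(-10)) - 237) - 200 = (-1*(-10)/(-20 - 120) - 237) - 200 = (-1*(-10)/(-140) - 237) - 200 = (-1*(-10)*(-1/140) - 237) - 200 = (-1/14 - 237) - 200 = -3319/14 - 200 = -6119/14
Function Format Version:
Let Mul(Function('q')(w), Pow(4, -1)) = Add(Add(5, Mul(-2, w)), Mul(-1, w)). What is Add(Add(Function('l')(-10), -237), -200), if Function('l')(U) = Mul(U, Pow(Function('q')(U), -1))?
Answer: Rational(-6119, 14) ≈ -437.07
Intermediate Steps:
Function('q')(w) = Add(20, Mul(-12, w)) (Function('q')(w) = Mul(4, Add(Add(5, Mul(-2, w)), Mul(-1, w))) = Mul(4, Add(5, Mul(-3, w))) = Add(20, Mul(-12, w)))
Function('l')(U) = Mul(U, Pow(Add(20, Mul(-12, U)), -1))
Add(Add(Function('l')(-10), -237), -200) = Add(Add(Mul(-1, -10, Pow(Add(-20, Mul(12, -10)), -1)), -237), -200) = Add(Add(Mul(-1, -10, Pow(Add(-20, -120), -1)), -237), -200) = Add(Add(Mul(-1, -10, Pow(-140, -1)), -237), -200) = Add(Add(Mul(-1, -10, Rational(-1, 140)), -237), -200) = Add(Add(Rational(-1, 14), -237), -200) = Add(Rational(-3319, 14), -200) = Rational(-6119, 14)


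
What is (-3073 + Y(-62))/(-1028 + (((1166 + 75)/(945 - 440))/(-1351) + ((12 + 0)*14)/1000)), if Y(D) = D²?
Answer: -13150465125/17531119054 ≈ -0.75012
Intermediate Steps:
(-3073 + Y(-62))/(-1028 + (((1166 + 75)/(945 - 440))/(-1351) + ((12 + 0)*14)/1000)) = (-3073 + (-62)²)/(-1028 + (((1166 + 75)/(945 - 440))/(-1351) + ((12 + 0)*14)/1000)) = (-3073 + 3844)/(-1028 + ((1241/505)*(-1/1351) + (12*14)*(1/1000))) = 771/(-1028 + ((1241*(1/505))*(-1/1351) + 168*(1/1000))) = 771/(-1028 + ((1241/505)*(-1/1351) + 21/125)) = 771/(-1028 + (-1241/682255 + 21/125)) = 771/(-1028 + 2834446/17056375) = 771/(-17531119054/17056375) = 771*(-17056375/17531119054) = -13150465125/17531119054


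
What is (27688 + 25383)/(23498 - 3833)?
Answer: 53071/19665 ≈ 2.6988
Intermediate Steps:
(27688 + 25383)/(23498 - 3833) = 53071/19665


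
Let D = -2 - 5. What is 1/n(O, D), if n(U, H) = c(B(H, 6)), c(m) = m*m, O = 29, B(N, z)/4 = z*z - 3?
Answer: 1/17424 ≈ 5.7392e-5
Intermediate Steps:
B(N, z) = -12 + 4*z**2 (B(N, z) = 4*(z*z - 3) = 4*(z**2 - 3) = 4*(-3 + z**2) = -12 + 4*z**2)
c(m) = m**2
D = -7
n(U, H) = 17424 (n(U, H) = (-12 + 4*6**2)**2 = (-12 + 4*36)**2 = (-12 + 144)**2 = 132**2 = 17424)
1/n(O, D) = 1/17424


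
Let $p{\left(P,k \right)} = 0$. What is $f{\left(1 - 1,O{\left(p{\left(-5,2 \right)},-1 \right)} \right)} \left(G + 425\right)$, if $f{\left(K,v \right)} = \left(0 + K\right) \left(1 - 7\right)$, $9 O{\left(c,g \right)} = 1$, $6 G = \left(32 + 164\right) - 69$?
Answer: $0$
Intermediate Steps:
$G = \frac{127}{6}$ ($G = \frac{\left(32 + 164\right) - 69}{6} = \frac{196 - 69}{6} = \frac{1}{6} \cdot 127 = \frac{127}{6} \approx 21.167$)
$O{\left(c,g \right)} = \frac{1}{9}$ ($O{\left(c,g \right)} = \frac{1}{9} \cdot 1 = \frac{1}{9}$)
$f{\left(K,v \right)} = - 6 K$ ($f{\left(K,v \right)} = K \left(-6\right) = - 6 K$)
$f{\left(1 - 1,O{\left(p{\left(-5,2 \right)},-1 \right)} \right)} \left(G + 425\right) = - 6 \left(1 - 1\right) \left(\frac{127}{6} + 425\right) = - 6 \left(1 - 1\right) \frac{2677}{6} = \left(-6\right) 0 \cdot \frac{2677}{6} = 0 \cdot \frac{2677}{6} = 0$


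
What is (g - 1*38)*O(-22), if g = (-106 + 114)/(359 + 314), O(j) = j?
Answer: 562452/673 ≈ 835.74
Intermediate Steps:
g = 8/673 ≈ 0.011887
(g - 1*38)*O(-22) = (8/673 - 1*38)*(-22) = (8/673 - 38)*(-22) = -25566/673*(-22) = 562452/673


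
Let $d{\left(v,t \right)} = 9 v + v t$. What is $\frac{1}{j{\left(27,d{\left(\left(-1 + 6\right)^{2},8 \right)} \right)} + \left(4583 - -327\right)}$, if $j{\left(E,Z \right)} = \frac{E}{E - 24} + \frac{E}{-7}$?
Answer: $\frac{7}{34406} \approx 0.00020345$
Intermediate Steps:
$d{\left(v,t \right)} = 9 v + t v$
$j{\left(E,Z \right)} = - \frac{E}{7} + \frac{E}{-24 + E}$ ($j{\left(E,Z \right)} = \frac{E}{-24 + E} + E \left(- \frac{1}{7}\right) = \frac{E}{-24 + E} - \frac{E}{7} = - \frac{E}{7} + \frac{E}{-24 + E}$)
$\frac{1}{j{\left(27,d{\left(\left(-1 + 6\right)^{2},8 \right)} \right)} + \left(4583 - -327\right)} = \frac{1}{\frac{1}{7} \cdot 27 \frac{1}{-24 + 27} \left(31 - 27\right) + \left(4583 - -327\right)} = \frac{1}{\frac{1}{7} \cdot 27 \cdot \frac{1}{3} \left(31 - 27\right) + \left(4583 + 327\right)} = \frac{1}{\frac{1}{7} \cdot 27 \cdot \frac{1}{3} \cdot 4 + 4910} = \frac{1}{\frac{36}{7} + 4910} = \frac{1}{\frac{34406}{7}} = \frac{7}{34406}$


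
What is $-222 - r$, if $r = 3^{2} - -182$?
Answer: $-413$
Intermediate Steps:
$r = 191$ ($r = 9 + 182 = 191$)
$-222 - r = -222 - 191 = -413$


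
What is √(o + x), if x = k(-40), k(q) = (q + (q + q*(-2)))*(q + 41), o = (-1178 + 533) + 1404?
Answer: √759 ≈ 27.550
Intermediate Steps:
o = 759 (o = -645 + 1404 = 759)
k(q) = 0 (k(q) = (q + (q - 2*q))*(41 + q) = (q - q)*(41 + q) = 0*(41 + q) = 0)
x = 0
√(o + x) = √(759 + 0) = √759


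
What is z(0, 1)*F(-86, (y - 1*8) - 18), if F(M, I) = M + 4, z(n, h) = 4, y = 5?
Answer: -328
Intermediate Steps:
F(M, I) = 4 + M
z(0, 1)*F(-86, (y - 1*8) - 18) = 4*(4 - 86) = 4*(-82) = -328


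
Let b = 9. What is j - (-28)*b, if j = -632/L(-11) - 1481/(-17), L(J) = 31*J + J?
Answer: 255003/748 ≈ 340.91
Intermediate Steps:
L(J) = 32*J
j = 66507/748 (j = -632/(32*(-11)) - 1481/(-17) = -632/(-352) - 1481*(-1/17) = -632*(-1/352) + 1481/17 = 79/44 + 1481/17 = 66507/748 ≈ 88.913)
j - (-28)*b = 66507/748 - (-28)*9 = 66507/748 - 1*(-252) = 66507/748 + 252 = 255003/748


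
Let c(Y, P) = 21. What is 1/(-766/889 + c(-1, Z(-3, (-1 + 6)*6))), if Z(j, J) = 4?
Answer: 889/17903 ≈ 0.049657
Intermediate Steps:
1/(-766/889 + c(-1, Z(-3, (-1 + 6)*6))) = 1/(-766/889 + 21) = 1/(17903/889) = 889/17903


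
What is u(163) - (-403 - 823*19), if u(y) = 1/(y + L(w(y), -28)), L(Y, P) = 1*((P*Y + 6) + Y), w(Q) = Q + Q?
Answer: 138473319/8633 ≈ 16040.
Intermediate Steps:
w(Q) = 2*Q
L(Y, P) = 6 + Y + P*Y (L(Y, P) = 1*((6 + P*Y) + Y) = 1*(6 + Y + P*Y) = 6 + Y + P*Y)
u(y) = 1/(6 - 53*y) (u(y) = 1/(y + (6 + 2*y - 56*y)) = 1/(y + (6 - 54*y)) = 1/(6 - 53*y))
u(163) - (-403 - 823*19) = 1/(6 - 53*163) - (-403 - 823*19) = 1/(6 - 8639) - (-403 - 15637) = 1/(-8633) - 1*(-16040) = -1/8633 + 16040 = 138473319/8633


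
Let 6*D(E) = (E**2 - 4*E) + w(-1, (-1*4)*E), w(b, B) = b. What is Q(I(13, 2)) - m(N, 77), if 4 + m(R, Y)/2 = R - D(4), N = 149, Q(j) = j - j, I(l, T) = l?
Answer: -871/3 ≈ -290.33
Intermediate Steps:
Q(j) = 0
D(E) = -1/6 - 2*E/3 + E**2/6 (D(E) = ((E**2 - 4*E) - 1)/6 = (-1 + E**2 - 4*E)/6 = -1/6 - 2*E/3 + E**2/6)
m(R, Y) = -23/3 + 2*R (m(R, Y) = -8 + 2*(R - (-1/6 - 2/3*4 + (1/6)*4**2)) = -8 + 2*(R - (-1/6 - 8/3 + (1/6)*16)) = -8 + 2*(R - (-1/6 - 8/3 + 8/3)) = -8 + 2*(R - 1*(-1/6)) = -8 + 2*(R + 1/6) = -8 + 2*(1/6 + R) = -8 + (1/3 + 2*R) = -23/3 + 2*R)
Q(I(13, 2)) - m(N, 77) = 0 - (-23/3 + 2*149) = 0 - (-23/3 + 298) = 0 - 1*871/3 = 0 - 871/3 = -871/3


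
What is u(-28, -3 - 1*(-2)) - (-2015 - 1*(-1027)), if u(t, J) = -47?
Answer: 941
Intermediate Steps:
u(-28, -3 - 1*(-2)) - (-2015 - 1*(-1027)) = -47 - (-2015 - 1*(-1027)) = -47 - (-2015 + 1027) = -47 - 1*(-988) = -47 + 988 = 941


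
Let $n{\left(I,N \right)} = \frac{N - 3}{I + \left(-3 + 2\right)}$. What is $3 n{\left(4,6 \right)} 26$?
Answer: $78$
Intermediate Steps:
$n{\left(I,N \right)} = \frac{-3 + N}{-1 + I}$ ($n{\left(I,N \right)} = \frac{-3 + N}{I - 1} = \frac{-3 + N}{-1 + I}$)
$3 n{\left(4,6 \right)} 26 = 3 \frac{-3 + 6}{-1 + 4} \cdot 26 = 3 \cdot \frac{1}{3} \cdot 3 \cdot 26 = 3 \cdot 1 \cdot 26 = 3 \cdot 26 = 78$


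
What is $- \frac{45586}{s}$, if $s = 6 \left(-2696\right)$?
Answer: $\frac{22793}{8088} \approx 2.8181$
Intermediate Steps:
$s = -16176$
$- \frac{45586}{s} = - \frac{45586}{-16176} = \left(-45586\right) \left(- \frac{1}{16176}\right) = \frac{22793}{8088}$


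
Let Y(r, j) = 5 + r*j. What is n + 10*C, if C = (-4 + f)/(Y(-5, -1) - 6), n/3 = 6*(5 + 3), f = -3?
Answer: 253/2 ≈ 126.50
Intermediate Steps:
n = 144 (n = 3*(6*(5 + 3)) = 3*(6*8) = 3*48 = 144)
Y(r, j) = 5 + j*r
C = -7/4 (C = (-4 - 3)/((5 - 1*(-5)) - 6) = -7/((5 + 5) - 6) = -7/(10 - 6) = -7/4 ≈ -1.7500)
n + 10*C = 144 + 10*(-7/4) = 144 - 35/2 = 253/2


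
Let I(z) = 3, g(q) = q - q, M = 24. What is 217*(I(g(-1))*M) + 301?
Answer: 15925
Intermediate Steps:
g(q) = 0
217*(I(g(-1))*M) + 301 = 217*(3*24) + 301 = 217*72 + 301 = 15624 + 301 = 15925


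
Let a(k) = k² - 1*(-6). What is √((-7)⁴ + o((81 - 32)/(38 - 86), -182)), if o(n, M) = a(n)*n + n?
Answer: 7*√16201437/576 ≈ 48.916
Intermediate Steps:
a(k) = 6 + k² (a(k) = k² + 6 = 6 + k²)
o(n, M) = n + n*(6 + n²) (o(n, M) = (6 + n²)*n + n = n*(6 + n²) + n = n + n*(6 + n²))
√((-7)⁴ + o((81 - 32)/(38 - 86), -182)) = √((-7)⁴ + ((81 - 32)/(38 - 86))*(7 + ((81 - 32)/(38 - 86))²)) = √(2401 + (49/(-48))*(7 + (49/(-48))²)) = √(2401 + (49*(-1/48))*(7 + (49*(-1/48))²)) = √(2401 - 49*(7 + (-49/48)²)/48) = √(2401 - 49*(7 + 2401/2304)/48) = √(2401 - 49/48*18529/2304) = √(2401 - 907921/110592) = √(264623471/110592) = 7*√16201437/576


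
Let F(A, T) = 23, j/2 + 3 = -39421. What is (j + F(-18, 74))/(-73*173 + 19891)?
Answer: -78825/7262 ≈ -10.854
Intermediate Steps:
j = -78848 (j = -6 + 2*(-39421) = -6 - 78842 = -78848)
(j + F(-18, 74))/(-73*173 + 19891) = (-78848 + 23)/(-73*173 + 19891) = -78825/(-12629 + 19891) = -78825/7262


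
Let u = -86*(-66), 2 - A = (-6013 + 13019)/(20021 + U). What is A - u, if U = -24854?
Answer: -27415436/4833 ≈ -5672.5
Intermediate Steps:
A = 16672/4833 (A = 2 - (-6013 + 13019)/(20021 - 24854) = 2 - 7006/(-4833) = 2 - 7006*(-1)/4833 = 2 - 1*(-7006/4833) = 2 + 7006/4833 = 16672/4833 ≈ 3.4496)
u = 5676
A - u = 16672/4833 - 1*5676 = 16672/4833 - 5676 = -27415436/4833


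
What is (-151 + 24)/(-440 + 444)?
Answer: -127/4 ≈ -31.750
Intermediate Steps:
(-151 + 24)/(-440 + 444) = -127/4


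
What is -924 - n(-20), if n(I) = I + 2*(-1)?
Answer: -902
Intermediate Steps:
n(I) = -2 + I (n(I) = I - 2 = -2 + I)
-924 - n(-20) = -924 - (-2 - 20) = -924 - 1*(-22) = -924 + 22 = -902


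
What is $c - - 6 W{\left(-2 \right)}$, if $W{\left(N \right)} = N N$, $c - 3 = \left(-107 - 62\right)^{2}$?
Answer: $28588$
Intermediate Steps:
$c = 28564$ ($c = 3 + \left(-107 - 62\right)^{2} = 3 + \left(-169\right)^{2} = 3 + 28561 = 28564$)
$W{\left(N \right)} = N^{2}$
$c - - 6 W{\left(-2 \right)} = 28564 - - 6 \left(-2\right)^{2} = 28564 - \left(-6\right) 4 = 28564 - -24 = 28564 + 24 = 28588$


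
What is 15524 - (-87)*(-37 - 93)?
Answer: 4214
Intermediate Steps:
15524 - (-87)*(-37 - 93) = 15524 - (-87)*(-130) = 15524 - 1*11310 = 15524 - 11310 = 4214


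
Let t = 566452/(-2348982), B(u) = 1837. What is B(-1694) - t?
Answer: 2157823193/1174491 ≈ 1837.2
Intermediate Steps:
t = -283226/1174491 (t = 566452*(-1/2348982) = -283226/1174491 ≈ -0.24115)
B(-1694) - t = 1837 - 1*(-283226/1174491) = 1837 + 283226/1174491 = 2157823193/1174491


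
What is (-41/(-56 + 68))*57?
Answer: -779/4 ≈ -194.75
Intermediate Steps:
(-41/(-56 + 68))*57 = (-41/12)*57 = ((1/12)*(-41))*57 = -41/12*57 = -779/4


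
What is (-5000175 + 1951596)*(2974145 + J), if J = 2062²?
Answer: -22028998319631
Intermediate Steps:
J = 4251844
(-5000175 + 1951596)*(2974145 + J) = (-5000175 + 1951596)*(2974145 + 4251844) = -3048579*7225989 = -22028998319631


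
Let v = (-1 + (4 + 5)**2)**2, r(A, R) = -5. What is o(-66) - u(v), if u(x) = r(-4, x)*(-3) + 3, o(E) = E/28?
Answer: -285/14 ≈ -20.357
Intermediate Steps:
o(E) = E/28 (o(E) = E*(1/28) = E/28)
v = 6400 (v = (-1 + 9**2)**2 = (-1 + 81)**2 = 80**2 = 6400)
u(x) = 18 (u(x) = -5*(-3) + 3 = 15 + 3 = 18)
o(-66) - u(v) = (1/28)*(-66) - 1*18 = -33/14 - 18 = -285/14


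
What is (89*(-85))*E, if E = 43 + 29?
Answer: -544680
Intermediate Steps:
E = 72
(89*(-85))*E = (89*(-85))*72 = -7565*72 = -544680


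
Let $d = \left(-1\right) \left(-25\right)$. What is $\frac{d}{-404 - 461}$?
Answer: $- \frac{5}{173} \approx -0.028902$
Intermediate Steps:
$d = 25$
$\frac{d}{-404 - 461} = \frac{1}{-404 - 461} \cdot 25 = \frac{1}{-865} \cdot 25 = \left(- \frac{1}{865}\right) 25 = - \frac{5}{173}$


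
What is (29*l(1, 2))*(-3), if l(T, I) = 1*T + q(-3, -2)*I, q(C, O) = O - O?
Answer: -87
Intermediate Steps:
q(C, O) = 0
l(T, I) = T (l(T, I) = 1*T + 0*I = T + 0 = T)
(29*l(1, 2))*(-3) = (29*1)*(-3) = 29*(-3) = -87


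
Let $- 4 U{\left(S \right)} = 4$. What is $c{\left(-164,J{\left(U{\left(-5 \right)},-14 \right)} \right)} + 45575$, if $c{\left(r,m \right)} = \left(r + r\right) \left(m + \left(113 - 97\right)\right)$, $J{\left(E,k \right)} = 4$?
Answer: $39015$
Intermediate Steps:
$U{\left(S \right)} = -1$ ($U{\left(S \right)} = \left(- \frac{1}{4}\right) 4 = -1$)
$c{\left(r,m \right)} = 2 r \left(16 + m\right)$ ($c{\left(r,m \right)} = 2 r \left(m + 16\right) = 2 r \left(16 + m\right)$)
$c{\left(-164,J{\left(U{\left(-5 \right)},-14 \right)} \right)} + 45575 = 2 \left(-164\right) \left(16 + 4\right) + 45575 = 2 \left(-164\right) 20 + 45575 = -6560 + 45575 = 39015$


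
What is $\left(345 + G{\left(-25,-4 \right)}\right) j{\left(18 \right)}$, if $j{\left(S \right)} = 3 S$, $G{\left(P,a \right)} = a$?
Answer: $18414$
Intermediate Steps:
$\left(345 + G{\left(-25,-4 \right)}\right) j{\left(18 \right)} = \left(345 - 4\right) 3 \cdot 18 = 341 \cdot 54 = 18414$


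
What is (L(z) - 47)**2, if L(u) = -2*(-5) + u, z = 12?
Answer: 625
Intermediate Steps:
L(u) = 10 + u
(L(z) - 47)**2 = ((10 + 12) - 47)**2 = (22 - 47)**2 = (-25)**2 = 625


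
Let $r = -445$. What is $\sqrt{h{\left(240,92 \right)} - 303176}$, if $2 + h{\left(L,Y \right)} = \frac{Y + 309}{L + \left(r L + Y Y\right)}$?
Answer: $\frac{i \sqrt{182339308917059}}{24524} \approx 550.62 i$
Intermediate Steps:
$h{\left(L,Y \right)} = -2 + \frac{309 + Y}{Y^{2} - 444 L}$ ($h{\left(L,Y \right)} = -2 + \frac{Y + 309}{L - \left(445 L - Y Y\right)} = -2 + \frac{309 + Y}{L - \left(- Y^{2} + 445 L\right)} = -2 + \frac{309 + Y}{Y^{2} - 444 L}$)
$\sqrt{h{\left(240,92 \right)} - 303176} = \sqrt{\frac{309 + 92 - 2 \cdot 92^{2} + 888 \cdot 240}{92^{2} - 106560} - 303176} = \sqrt{\frac{309 + 92 - 16928 + 213120}{8464 - 106560} - 303176} = \sqrt{\frac{309 + 92 - 16928 + 213120}{-98096} - 303176} = \sqrt{\left(- \frac{1}{98096}\right) 196593 - 303176} = \sqrt{- \frac{196593}{98096} - 303176} = \sqrt{- \frac{29740549489}{98096}} = \frac{i \sqrt{182339308917059}}{24524}$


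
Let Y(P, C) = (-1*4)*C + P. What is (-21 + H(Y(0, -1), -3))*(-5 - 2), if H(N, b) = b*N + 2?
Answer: 217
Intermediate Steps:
Y(P, C) = P - 4*C (Y(P, C) = -4*C + P = P - 4*C)
H(N, b) = 2 + N*b (H(N, b) = N*b + 2 = 2 + N*b)
(-21 + H(Y(0, -1), -3))*(-5 - 2) = (-21 + (2 + (0 - 4*(-1))*(-3)))*(-5 - 2) = (-21 + (2 + (0 + 4)*(-3)))*(-7) = (-21 + (2 + 4*(-3)))*(-7) = (-21 + (2 - 12))*(-7) = (-21 - 10)*(-7) = -31*(-7) = 217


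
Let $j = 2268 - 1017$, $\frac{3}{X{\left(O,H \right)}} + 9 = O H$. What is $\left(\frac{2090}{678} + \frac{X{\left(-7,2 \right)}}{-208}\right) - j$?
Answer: $- \frac{2023841479}{1621776} \approx -1247.9$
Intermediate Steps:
$X{\left(O,H \right)} = \frac{3}{-9 + H O}$ ($X{\left(O,H \right)} = \frac{3}{-9 + O H} = \frac{3}{-9 + H O}$)
$j = 1251$ ($j = 2268 - 1017 = 1251$)
$\left(\frac{2090}{678} + \frac{X{\left(-7,2 \right)}}{-208}\right) - j = \left(\frac{2090}{678} + \frac{3 \frac{1}{-9 + 2 \left(-7\right)}}{-208}\right) - 1251 = \left(2090 \cdot \frac{1}{678} + \frac{3}{-9 - 14} \left(- \frac{1}{208}\right)\right) - 1251 = \left(\frac{1045}{339} + \frac{3}{-23} \left(- \frac{1}{208}\right)\right) - 1251 = \left(\frac{1045}{339} + 3 \left(- \frac{1}{23}\right) \left(- \frac{1}{208}\right)\right) - 1251 = \left(\frac{1045}{339} - - \frac{3}{4784}\right) - 1251 = \left(\frac{1045}{339} + \frac{3}{4784}\right) - 1251 = \frac{5000297}{1621776} - 1251 = - \frac{2023841479}{1621776}$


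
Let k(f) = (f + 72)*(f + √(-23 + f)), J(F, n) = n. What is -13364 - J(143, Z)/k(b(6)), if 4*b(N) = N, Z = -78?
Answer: 52*(-12593*√86 + 37777*I)/(49*(√86 - 3*I)) ≈ -13364.0 - 0.20719*I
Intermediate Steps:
b(N) = N/4
k(f) = (72 + f)*(f + √(-23 + f))
-13364 - J(143, Z)/k(b(6)) = -13364 - (-78)/(((¼)*6)² + 72*((¼)*6) + 72*√(-23 + (¼)*6) + ((¼)*6)*√(-23 + (¼)*6)) = -13364 - (-78)/((3/2)² + 72*(3/2) + 72*√(-23 + 3/2) + 3*√(-23 + 3/2)/2) = -13364 - (-78)/(9/4 + 108 + 72*√(-43/2) + 3*√(-43/2)/2) = -13364 - (-78)/(9/4 + 108 + 72*(I*√86/2) + 3*(I*√86/2)/2) = -13364 - (-78)/(9/4 + 108 + 36*I*√86 + 3*I*√86/4) = -13364 - (-78)/(441/4 + 147*I*√86/4) = -13364 + 78/(441/4 + 147*I*√86/4)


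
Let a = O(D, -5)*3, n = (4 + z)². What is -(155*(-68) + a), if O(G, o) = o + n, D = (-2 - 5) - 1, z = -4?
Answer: 10555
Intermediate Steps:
n = 0 (n = (4 - 4)² = 0² = 0)
D = -8 (D = -7 - 1 = -8)
O(G, o) = o (O(G, o) = o + 0 = o)
a = -15 (a = -5*3 = -15)
-(155*(-68) + a) = -(155*(-68) - 15) = -(-10540 - 15) = -1*(-10555) = 10555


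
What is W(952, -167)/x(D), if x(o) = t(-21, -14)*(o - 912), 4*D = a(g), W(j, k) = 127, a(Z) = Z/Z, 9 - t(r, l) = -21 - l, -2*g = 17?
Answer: -127/14588 ≈ -0.0087058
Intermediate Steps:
g = -17/2 (g = -½*17 = -17/2 ≈ -8.5000)
t(r, l) = 30 + l (t(r, l) = 9 - (-21 - l) = 9 + (21 + l) = 30 + l)
a(Z) = 1
D = ¼ (D = (¼)*1 = ¼ ≈ 0.25000)
x(o) = -14592 + 16*o (x(o) = (30 - 14)*(o - 912) = 16*(-912 + o) = -14592 + 16*o)
W(952, -167)/x(D) = 127/(-14592 + 16*(¼)) = 127/(-14592 + 4) = 127/(-14588) = 127*(-1/14588) = -127/14588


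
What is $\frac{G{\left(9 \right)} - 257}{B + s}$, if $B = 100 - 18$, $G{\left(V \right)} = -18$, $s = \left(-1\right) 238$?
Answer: $\frac{275}{156} \approx 1.7628$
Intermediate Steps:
$s = -238$
$B = 82$
$\frac{G{\left(9 \right)} - 257}{B + s} = \frac{-18 - 257}{82 - 238} = - \frac{275}{-156} = \left(-275\right) \left(- \frac{1}{156}\right) = \frac{275}{156}$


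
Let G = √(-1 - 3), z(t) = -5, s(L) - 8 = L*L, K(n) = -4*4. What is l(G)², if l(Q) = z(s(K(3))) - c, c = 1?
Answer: 36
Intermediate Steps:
K(n) = -16
s(L) = 8 + L² (s(L) = 8 + L*L = 8 + L²)
G = 2*I (G = √(-4) = 2*I ≈ 2.0*I)
l(Q) = -6 (l(Q) = -5 - 1*1 = -5 - 1 = -6)
l(G)² = (-6)² = 36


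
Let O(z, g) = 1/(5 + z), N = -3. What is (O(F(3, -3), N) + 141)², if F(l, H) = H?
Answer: 80089/4 ≈ 20022.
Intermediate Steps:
(O(F(3, -3), N) + 141)² = (1/(5 - 3) + 141)² = (1/2 + 141)² = (½ + 141)² = (283/2)² = 80089/4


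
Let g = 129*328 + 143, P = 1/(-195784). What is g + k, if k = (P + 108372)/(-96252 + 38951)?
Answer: 476265251462073/11218618984 ≈ 42453.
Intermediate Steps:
P = -1/195784 ≈ -5.1077e-6
k = -21217503647/11218618984 (k = (-1/195784 + 108372)/(-96252 + 38951) = (21217503647/195784)/(-57301) = (21217503647/195784)*(-1/57301) = -21217503647/11218618984 ≈ -1.8913)
g = 42455 (g = 42312 + 143 = 42455)
g + k = 42455 - 21217503647/11218618984 = 476265251462073/11218618984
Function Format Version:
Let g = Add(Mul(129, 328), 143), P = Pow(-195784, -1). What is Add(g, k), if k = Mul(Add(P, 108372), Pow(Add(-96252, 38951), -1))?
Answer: Rational(476265251462073, 11218618984) ≈ 42453.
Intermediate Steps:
P = Rational(-1, 195784) ≈ -5.1077e-6
k = Rational(-21217503647, 11218618984) (k = Mul(Add(Rational(-1, 195784), 108372), Pow(Add(-96252, 38951), -1)) = Mul(Rational(21217503647, 195784), Pow(-57301, -1)) = Mul(Rational(21217503647, 195784), Rational(-1, 57301)) = Rational(-21217503647, 11218618984) ≈ -1.8913)
g = 42455 (g = Add(42312, 143) = 42455)
Add(g, k) = Add(42455, Rational(-21217503647, 11218618984)) = Rational(476265251462073, 11218618984)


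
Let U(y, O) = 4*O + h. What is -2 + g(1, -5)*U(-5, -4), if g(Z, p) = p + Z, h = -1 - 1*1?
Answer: 70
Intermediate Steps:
h = -2 (h = -1 - 1 = -2)
g(Z, p) = Z + p
U(y, O) = -2 + 4*O (U(y, O) = 4*O - 2 = -2 + 4*O)
-2 + g(1, -5)*U(-5, -4) = -2 + (1 - 5)*(-2 + 4*(-4)) = -2 - 4*(-2 - 16) = -2 - 4*(-18) = -2 + 72 = 70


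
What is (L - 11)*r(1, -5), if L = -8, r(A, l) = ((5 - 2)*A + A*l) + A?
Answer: 19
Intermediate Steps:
r(A, l) = 4*A + A*l (r(A, l) = (3*A + A*l) + A = 4*A + A*l)
(L - 11)*r(1, -5) = (-8 - 11)*(1*(4 - 5)) = -19*(-1) = 19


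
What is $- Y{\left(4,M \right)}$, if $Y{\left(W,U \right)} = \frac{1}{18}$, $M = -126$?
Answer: $- \frac{1}{18} \approx -0.055556$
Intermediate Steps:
$Y{\left(W,U \right)} = \frac{1}{18}$
$- Y{\left(4,M \right)} = \left(-1\right) \frac{1}{18} = - \frac{1}{18}$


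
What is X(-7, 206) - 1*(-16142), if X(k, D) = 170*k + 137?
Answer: 15089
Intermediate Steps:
X(k, D) = 137 + 170*k
X(-7, 206) - 1*(-16142) = (137 + 170*(-7)) - 1*(-16142) = (137 - 1190) + 16142 = -1053 + 16142 = 15089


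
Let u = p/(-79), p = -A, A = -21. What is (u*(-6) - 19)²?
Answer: 1890625/6241 ≈ 302.94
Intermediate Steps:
p = 21 (p = -1*(-21) = 21)
u = -21/79 (u = 21/(-79) = 21*(-1/79) = -21/79 ≈ -0.26582)
(u*(-6) - 19)² = (-21/79*(-6) - 19)² = (126/79 - 19)² = (-1375/79)² = 1890625/6241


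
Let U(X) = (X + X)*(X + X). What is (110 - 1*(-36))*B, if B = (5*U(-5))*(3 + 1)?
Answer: 292000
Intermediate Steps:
U(X) = 4*X² (U(X) = (2*X)*(2*X) = 4*X²)
B = 2000 (B = (5*(4*(-5)²))*(3 + 1) = (5*(4*25))*4 = (5*100)*4 = 500*4 = 2000)
(110 - 1*(-36))*B = (110 - 1*(-36))*2000 = (110 + 36)*2000 = 146*2000 = 292000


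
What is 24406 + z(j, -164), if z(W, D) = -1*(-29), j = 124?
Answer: 24435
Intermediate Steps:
z(W, D) = 29
24406 + z(j, -164) = 24406 + 29 = 24435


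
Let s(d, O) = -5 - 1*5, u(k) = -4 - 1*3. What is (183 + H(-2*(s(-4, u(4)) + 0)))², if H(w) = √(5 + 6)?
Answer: (183 + √11)² ≈ 34714.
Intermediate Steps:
u(k) = -7 (u(k) = -4 - 3 = -7)
s(d, O) = -10 (s(d, O) = -5 - 5 = -10)
H(w) = √11
(183 + H(-2*(s(-4, u(4)) + 0)))² = (183 + √11)²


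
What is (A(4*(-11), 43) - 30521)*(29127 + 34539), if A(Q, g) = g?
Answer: -1940412348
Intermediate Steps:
(A(4*(-11), 43) - 30521)*(29127 + 34539) = (43 - 30521)*(29127 + 34539) = -30478*63666 = -1940412348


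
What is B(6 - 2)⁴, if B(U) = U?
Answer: 256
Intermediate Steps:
B(6 - 2)⁴ = (6 - 2)⁴ = 4⁴ = 256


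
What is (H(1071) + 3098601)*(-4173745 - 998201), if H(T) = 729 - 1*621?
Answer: -16026355617714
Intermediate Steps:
H(T) = 108 (H(T) = 729 - 621 = 108)
(H(1071) + 3098601)*(-4173745 - 998201) = (108 + 3098601)*(-4173745 - 998201) = 3098709*(-5171946) = -16026355617714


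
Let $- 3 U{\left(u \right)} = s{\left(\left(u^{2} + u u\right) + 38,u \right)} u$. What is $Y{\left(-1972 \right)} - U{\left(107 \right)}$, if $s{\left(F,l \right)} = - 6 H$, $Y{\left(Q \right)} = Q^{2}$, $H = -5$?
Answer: $3889854$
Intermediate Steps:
$s{\left(F,l \right)} = 30$ ($s{\left(F,l \right)} = \left(-6\right) \left(-5\right) = 30$)
$U{\left(u \right)} = - 10 u$ ($U{\left(u \right)} = - \frac{30 u}{3} = - 10 u$)
$Y{\left(-1972 \right)} - U{\left(107 \right)} = \left(-1972\right)^{2} - \left(-10\right) 107 = 3888784 - -1070 = 3888784 + 1070 = 3889854$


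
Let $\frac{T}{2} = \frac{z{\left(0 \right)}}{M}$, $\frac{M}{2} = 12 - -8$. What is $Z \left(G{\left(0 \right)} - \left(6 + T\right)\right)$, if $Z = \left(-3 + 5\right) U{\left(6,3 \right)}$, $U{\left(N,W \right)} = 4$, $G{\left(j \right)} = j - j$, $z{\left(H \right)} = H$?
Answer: $-48$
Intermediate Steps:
$M = 40$ ($M = 2 \left(12 - -8\right) = 2 \left(12 + 8\right) = 2 \cdot 20 = 40$)
$G{\left(j \right)} = 0$
$T = 0$ ($T = 2 \cdot \frac{0}{40} = 2 \cdot 0 \cdot \frac{1}{40} = 2 \cdot 0 = 0$)
$Z = 8$ ($Z = \left(-3 + 5\right) 4 = 2 \cdot 4 = 8$)
$Z \left(G{\left(0 \right)} - \left(6 + T\right)\right) = 8 \left(0 - 6\right) = 8 \left(-6\right) = -48$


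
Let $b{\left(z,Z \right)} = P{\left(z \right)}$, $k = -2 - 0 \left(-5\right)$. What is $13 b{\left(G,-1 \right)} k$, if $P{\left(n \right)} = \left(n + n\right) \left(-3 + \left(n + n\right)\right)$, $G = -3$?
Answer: $-1404$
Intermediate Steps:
$k = -2$ ($k = -2 - 0 = -2 + 0 = -2$)
$P{\left(n \right)} = 2 n \left(-3 + 2 n\right)$
$b{\left(z,Z \right)} = 2 z \left(-3 + 2 z\right)$
$13 b{\left(G,-1 \right)} k = 13 \cdot 2 \left(-3\right) \left(-3 + 2 \left(-3\right)\right) \left(-2\right) = 13 \cdot 2 \left(-3\right) \left(-3 - 6\right) \left(-2\right) = 13 \cdot 2 \left(-3\right) \left(-9\right) \left(-2\right) = 13 \cdot 54 \left(-2\right) = 702 \left(-2\right) = -1404$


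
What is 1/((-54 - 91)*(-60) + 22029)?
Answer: 1/30729 ≈ 3.2543e-5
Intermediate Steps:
1/((-54 - 91)*(-60) + 22029) = 1/(-145*(-60) + 22029) = 1/(8700 + 22029) = 1/30729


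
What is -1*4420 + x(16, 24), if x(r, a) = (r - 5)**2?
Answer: -4299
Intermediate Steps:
x(r, a) = (-5 + r)**2
-1*4420 + x(16, 24) = -1*4420 + (-5 + 16)**2 = -4420 + 11**2 = -4420 + 121 = -4299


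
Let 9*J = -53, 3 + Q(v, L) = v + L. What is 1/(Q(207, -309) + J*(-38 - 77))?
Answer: 9/5150 ≈ 0.0017476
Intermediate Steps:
Q(v, L) = -3 + L + v (Q(v, L) = -3 + (v + L) = -3 + (L + v) = -3 + L + v)
J = -53/9 (J = (⅑)*(-53) = -53/9 ≈ -5.8889)
1/(Q(207, -309) + J*(-38 - 77)) = 1/((-3 - 309 + 207) - 53*(-38 - 77)/9) = 1/(-105 - 53/9*(-115)) = 1/(-105 + 6095/9) = 1/(5150/9) = 9/5150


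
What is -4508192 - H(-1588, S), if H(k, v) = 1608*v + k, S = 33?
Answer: -4559668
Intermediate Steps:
H(k, v) = k + 1608*v
-4508192 - H(-1588, S) = -4508192 - (-1588 + 1608*33) = -4508192 - (-1588 + 53064) = -4508192 - 1*51476 = -4508192 - 51476 = -4559668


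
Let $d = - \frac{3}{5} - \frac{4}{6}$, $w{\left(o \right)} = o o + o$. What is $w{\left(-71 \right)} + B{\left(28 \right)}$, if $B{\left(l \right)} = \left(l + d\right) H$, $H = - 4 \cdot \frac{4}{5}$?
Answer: $\frac{366334}{75} \approx 4884.5$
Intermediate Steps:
$H = - \frac{16}{5}$ ($H = - 4 \cdot 4 \cdot \frac{1}{5} = \left(-4\right) \frac{4}{5} = - \frac{16}{5} \approx -3.2$)
$w{\left(o \right)} = o + o^{2}$ ($w{\left(o \right)} = o^{2} + o = o + o^{2}$)
$d = - \frac{19}{15}$ ($d = \left(-3\right) \frac{1}{5} - \frac{2}{3} = - \frac{3}{5} - \frac{2}{3} = - \frac{19}{15} \approx -1.2667$)
$B{\left(l \right)} = \frac{304}{75} - \frac{16 l}{5}$ ($B{\left(l \right)} = \left(l - \frac{19}{15}\right) \left(- \frac{16}{5}\right) = \left(- \frac{19}{15} + l\right) \left(- \frac{16}{5}\right) = \frac{304}{75} - \frac{16 l}{5}$)
$w{\left(-71 \right)} + B{\left(28 \right)} = - 71 \left(1 - 71\right) + \left(\frac{304}{75} - \frac{448}{5}\right) = \left(-71\right) \left(-70\right) + \left(\frac{304}{75} - \frac{448}{5}\right) = 4970 - \frac{6416}{75} = \frac{366334}{75}$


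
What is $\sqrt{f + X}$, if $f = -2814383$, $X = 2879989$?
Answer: $\sqrt{65606} \approx 256.14$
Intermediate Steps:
$\sqrt{f + X} = \sqrt{-2814383 + 2879989} = \sqrt{65606}$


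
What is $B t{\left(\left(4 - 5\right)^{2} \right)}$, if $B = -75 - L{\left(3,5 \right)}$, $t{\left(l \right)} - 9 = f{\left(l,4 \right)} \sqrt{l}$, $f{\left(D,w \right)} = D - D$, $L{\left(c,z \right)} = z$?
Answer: $-720$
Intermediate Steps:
$f{\left(D,w \right)} = 0$
$t{\left(l \right)} = 9$ ($t{\left(l \right)} = 9 + 0 \sqrt{l} = 9 + 0 = 9$)
$B = -80$ ($B = -75 - 5 = -80$)
$B t{\left(\left(4 - 5\right)^{2} \right)} = \left(-80\right) 9 = -720$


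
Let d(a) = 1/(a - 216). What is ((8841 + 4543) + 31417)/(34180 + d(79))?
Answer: 6137737/4682659 ≈ 1.3107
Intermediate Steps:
d(a) = 1/(-216 + a)
((8841 + 4543) + 31417)/(34180 + d(79)) = ((8841 + 4543) + 31417)/(34180 + 1/(-216 + 79)) = (13384 + 31417)/(34180 + 1/(-137)) = 44801/(34180 - 1/137) = 44801/(4682659/137) = 44801*(137/4682659) = 6137737/4682659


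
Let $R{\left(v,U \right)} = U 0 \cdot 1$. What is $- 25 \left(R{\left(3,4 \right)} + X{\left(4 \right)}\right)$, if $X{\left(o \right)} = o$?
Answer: $-100$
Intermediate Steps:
$R{\left(v,U \right)} = 0$ ($R{\left(v,U \right)} = 0 \cdot 1 = 0$)
$- 25 \left(R{\left(3,4 \right)} + X{\left(4 \right)}\right) = - 25 \left(0 + 4\right) = \left(-25\right) 4 = -100$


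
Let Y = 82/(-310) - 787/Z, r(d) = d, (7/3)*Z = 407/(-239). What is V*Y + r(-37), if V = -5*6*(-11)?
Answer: 408019249/1147 ≈ 3.5573e+5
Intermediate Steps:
Z = -1221/1673 (Z = 3*(407/(-239))/7 = 3*(407*(-1/239))/7 = (3/7)*(-407/239) = -1221/1673 ≈ -0.72983)
Y = 204030844/189255 (Y = 82/(-310) - 787/(-1221/1673) = 82*(-1/310) - 787*(-1673/1221) = -41/155 + 1316651/1221 = 204030844/189255 ≈ 1078.1)
V = 330 (V = -30*(-11) = 330)
V*Y + r(-37) = 330*(204030844/189255) - 37 = 408061688/1147 - 37 = 408019249/1147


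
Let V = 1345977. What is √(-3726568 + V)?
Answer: I*√2380591 ≈ 1542.9*I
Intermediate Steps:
√(-3726568 + V) = √(-3726568 + 1345977) = √(-2380591) = I*√2380591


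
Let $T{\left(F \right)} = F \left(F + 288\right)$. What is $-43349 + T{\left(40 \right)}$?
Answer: $-30229$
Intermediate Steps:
$T{\left(F \right)} = F \left(288 + F\right)$
$-43349 + T{\left(40 \right)} = -43349 + 40 \left(288 + 40\right) = -43349 + 40 \cdot 328 = -43349 + 13120 = -30229$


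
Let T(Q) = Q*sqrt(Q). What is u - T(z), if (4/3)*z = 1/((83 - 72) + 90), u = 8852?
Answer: 8852 - 3*sqrt(303)/81608 ≈ 8852.0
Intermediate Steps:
z = 3/404 (z = 3/(4*((83 - 72) + 90)) = 3/(4*(11 + 90)) = (3/4)/101 = (3/4)*(1/101) = 3/404 ≈ 0.0074257)
T(Q) = Q**(3/2)
u - T(z) = 8852 - (3/404)**(3/2) = 8852 - 3*sqrt(303)/81608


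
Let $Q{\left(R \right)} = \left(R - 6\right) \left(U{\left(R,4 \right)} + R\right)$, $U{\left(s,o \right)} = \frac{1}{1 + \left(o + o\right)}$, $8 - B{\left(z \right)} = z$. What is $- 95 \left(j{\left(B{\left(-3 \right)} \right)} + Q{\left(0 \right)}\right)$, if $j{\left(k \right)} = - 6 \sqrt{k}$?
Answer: $\frac{190}{3} + 570 \sqrt{11} \approx 1953.8$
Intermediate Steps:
$B{\left(z \right)} = 8 - z$
$U{\left(s,o \right)} = \frac{1}{1 + 2 o}$
$Q{\left(R \right)} = \left(-6 + R\right) \left(\frac{1}{9} + R\right)$ ($Q{\left(R \right)} = \left(R - 6\right) \left(\frac{1}{1 + 2 \cdot 4} + R\right) = \left(-6 + R\right) \left(\frac{1}{1 + 8} + R\right) = \left(-6 + R\right) \left(\frac{1}{9} + R\right)$)
$- 95 \left(j{\left(B{\left(-3 \right)} \right)} + Q{\left(0 \right)}\right) = - 95 \left(- 6 \sqrt{8 - -3} - \left(\frac{2}{3} - 0^{2}\right)\right) = - 95 \left(- 6 \sqrt{8 + 3} + \left(- \frac{2}{3} + 0 + 0\right)\right) = - 95 \left(- 6 \sqrt{11} - \frac{2}{3}\right) = - 95 \left(- \frac{2}{3} - 6 \sqrt{11}\right) = \frac{190}{3} + 570 \sqrt{11}$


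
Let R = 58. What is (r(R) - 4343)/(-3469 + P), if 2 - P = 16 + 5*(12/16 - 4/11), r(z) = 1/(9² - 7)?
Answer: 7070382/5673469 ≈ 1.2462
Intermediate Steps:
r(z) = 1/74 (r(z) = 1/(81 - 7) = 1/74)
P = -701/44 (P = 2 - (16 + 5*(12/16 - 4/11)) = 2 - (16 + 5*(12*(1/16) - 4*1/11)) = 2 - (16 + 5*(¾ - 4/11)) = 2 - (16 + 5*(17/44)) = 2 - (16 + 85/44) = 2 - 1*789/44 = 2 - 789/44 = -701/44 ≈ -15.932)
(r(R) - 4343)/(-3469 + P) = (1/74 - 4343)/(-3469 - 701/44) = -321381/(74*(-153337/44)) = -321381/74*(-44/153337) = 7070382/5673469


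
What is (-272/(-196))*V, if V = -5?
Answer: -340/49 ≈ -6.9388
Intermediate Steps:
(-272/(-196))*V = -272/(-196)*(-5) = -272*(-1/196)*(-5) = (68/49)*(-5) = -340/49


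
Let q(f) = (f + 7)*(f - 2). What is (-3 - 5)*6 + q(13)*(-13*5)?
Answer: -14348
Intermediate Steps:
q(f) = (-2 + f)*(7 + f) (q(f) = (7 + f)*(-2 + f) = (-2 + f)*(7 + f))
(-3 - 5)*6 + q(13)*(-13*5) = (-3 - 5)*6 + (-14 + 13² + 5*13)*(-13*5) = -8*6 + (-14 + 169 + 65)*(-65) = -48 + 220*(-65) = -48 - 14300 = -14348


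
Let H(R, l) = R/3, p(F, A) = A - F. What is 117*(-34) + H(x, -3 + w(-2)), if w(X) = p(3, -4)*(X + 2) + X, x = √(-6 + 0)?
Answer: -3978 + I*√6/3 ≈ -3978.0 + 0.8165*I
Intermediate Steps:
x = I*√6 (x = √(-6) = I*√6 ≈ 2.4495*I)
w(X) = -14 - 6*X (w(X) = (-4 - 1*3)*(X + 2) + X = (-4 - 3)*(2 + X) + X = -7*(2 + X) + X = (-14 - 7*X) + X = -14 - 6*X)
H(R, l) = R/3 (H(R, l) = R*(⅓) = R/3)
117*(-34) + H(x, -3 + w(-2)) = 117*(-34) + (I*√6)/3 = -3978 + I*√6/3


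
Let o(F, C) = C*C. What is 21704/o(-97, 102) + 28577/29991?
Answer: 79019981/26002197 ≈ 3.0390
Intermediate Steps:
o(F, C) = C²
21704/o(-97, 102) + 28577/29991 = 21704/(102²) + 28577/29991 = 21704/10404 + 28577*(1/29991) = 21704*(1/10404) + 28577/29991 = 5426/2601 + 28577/29991 = 79019981/26002197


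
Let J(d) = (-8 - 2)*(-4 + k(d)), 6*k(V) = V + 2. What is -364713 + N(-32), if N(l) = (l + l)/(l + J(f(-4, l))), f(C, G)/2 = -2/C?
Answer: -1094203/3 ≈ -3.6473e+5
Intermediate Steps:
k(V) = ⅓ + V/6 (k(V) = (V + 2)/6 = (2 + V)/6 = ⅓ + V/6)
f(C, G) = -4/C (f(C, G) = 2*(-2/C) = -4/C)
J(d) = 110/3 - 5*d/3 (J(d) = (-8 - 2)*(-4 + (⅓ + d/6)) = -10*(-11/3 + d/6) = 110/3 - 5*d/3)
N(l) = 2*l/(35 + l) (N(l) = (l + l)/(l + (110/3 - (-20)/(3*(-4)))) = (2*l)/(l + (110/3 - (-20)*(-1)/(3*4))) = (2*l)/(l + (110/3 - 5/3*1)) = (2*l)/(l + (110/3 - 5/3)) = (2*l)/(l + 35) = (2*l)/(35 + l) = 2*l/(35 + l))
-364713 + N(-32) = -364713 + 2*(-32)/(35 - 32) = -364713 + 2*(-32)/3 = -364713 + 2*(-32)*(⅓) = -364713 - 64/3 = -1094203/3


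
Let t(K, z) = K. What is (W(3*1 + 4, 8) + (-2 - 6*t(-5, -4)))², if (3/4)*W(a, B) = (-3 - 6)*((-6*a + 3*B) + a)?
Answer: 25600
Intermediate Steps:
W(a, B) = -36*B + 60*a (W(a, B) = 4*((-3 - 6)*((-6*a + 3*B) + a))/3 = 4*(-9*(-5*a + 3*B))/3 = 4*(-27*B + 45*a)/3 = -36*B + 60*a)
(W(3*1 + 4, 8) + (-2 - 6*t(-5, -4)))² = ((-36*8 + 60*(3*1 + 4)) + (-2 - 6*(-5)))² = ((-288 + 60*(3 + 4)) + (-2 + 30))² = ((-288 + 60*7) + 28)² = ((-288 + 420) + 28)² = (132 + 28)² = 160² = 25600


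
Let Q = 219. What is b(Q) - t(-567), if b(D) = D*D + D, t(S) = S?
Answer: 48747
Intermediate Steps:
b(D) = D + D² (b(D) = D² + D = D + D²)
b(Q) - t(-567) = 219*(1 + 219) - 1*(-567) = 219*220 + 567 = 48180 + 567 = 48747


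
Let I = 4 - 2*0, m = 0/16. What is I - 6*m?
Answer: 4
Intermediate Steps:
m = 0 (m = 0*(1/16) = 0)
I = 4 (I = 4 + 0 = 4)
I - 6*m = 4 - 6*0 = 4 + 0 = 4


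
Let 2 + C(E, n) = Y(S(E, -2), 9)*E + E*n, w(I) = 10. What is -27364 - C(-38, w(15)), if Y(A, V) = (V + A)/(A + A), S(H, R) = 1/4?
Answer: -26279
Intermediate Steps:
S(H, R) = ¼ (S(H, R) = 1*(¼) = ¼)
Y(A, V) = (A + V)/(2*A) (Y(A, V) = (A + V)/((2*A)) = (A + V)*(1/(2*A)) = (A + V)/(2*A))
C(E, n) = -2 + 37*E/2 + E*n (C(E, n) = -2 + (((¼ + 9)/(2*(¼)))*E + E*n) = -2 + (((½)*4*(37/4))*E + E*n) = -2 + (37*E/2 + E*n) = -2 + 37*E/2 + E*n)
-27364 - C(-38, w(15)) = -27364 - (-2 + (37/2)*(-38) - 38*10) = -27364 - (-2 - 703 - 380) = -27364 - 1*(-1085) = -27364 + 1085 = -26279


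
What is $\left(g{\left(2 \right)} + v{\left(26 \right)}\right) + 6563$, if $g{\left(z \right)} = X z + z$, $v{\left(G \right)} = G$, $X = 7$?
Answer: $6605$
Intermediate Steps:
$g{\left(z \right)} = 8 z$ ($g{\left(z \right)} = 7 z + z = 8 z$)
$\left(g{\left(2 \right)} + v{\left(26 \right)}\right) + 6563 = \left(8 \cdot 2 + 26\right) + 6563 = \left(16 + 26\right) + 6563 = 42 + 6563 = 6605$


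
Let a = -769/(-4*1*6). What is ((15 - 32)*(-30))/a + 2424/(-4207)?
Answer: 49629624/3235183 ≈ 15.341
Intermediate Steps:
a = 769/24 (a = -769/((-4*6)) = -769/(-24) = -769*(-1/24) = 769/24 ≈ 32.042)
((15 - 32)*(-30))/a + 2424/(-4207) = ((15 - 32)*(-30))/(769/24) + 2424/(-4207) = -17*(-30)*(24/769) + 2424*(-1/4207) = 510*(24/769) - 2424/4207 = 12240/769 - 2424/4207 = 49629624/3235183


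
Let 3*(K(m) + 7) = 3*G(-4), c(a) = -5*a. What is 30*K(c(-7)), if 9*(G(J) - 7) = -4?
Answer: -40/3 ≈ -13.333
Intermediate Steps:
G(J) = 59/9 (G(J) = 7 + (⅑)*(-4) = 7 - 4/9 = 59/9)
K(m) = -4/9 (K(m) = -7 + (3*(59/9))/3 = -7 + (⅓)*(59/3) = -7 + 59/9 = -4/9)
30*K(c(-7)) = 30*(-4/9) = -40/3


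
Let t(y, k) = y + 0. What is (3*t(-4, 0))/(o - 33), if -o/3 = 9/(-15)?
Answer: 5/13 ≈ 0.38462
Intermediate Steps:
o = 9/5 (o = -27/(-15) = -27*(-1)/15 = -3*(-⅗) = 9/5 ≈ 1.8000)
t(y, k) = y
(3*t(-4, 0))/(o - 33) = (3*(-4))/(9/5 - 33) = -12/(-156/5) = -12*(-5/156) = 5/13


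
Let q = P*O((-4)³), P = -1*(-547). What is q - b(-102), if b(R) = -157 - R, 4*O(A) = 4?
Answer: 602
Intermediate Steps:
O(A) = 1 (O(A) = (¼)*4 = 1)
P = 547
q = 547 (q = 547*1 = 547)
q - b(-102) = 547 - (-157 - 1*(-102)) = 547 - (-157 + 102) = 547 - 1*(-55) = 547 + 55 = 602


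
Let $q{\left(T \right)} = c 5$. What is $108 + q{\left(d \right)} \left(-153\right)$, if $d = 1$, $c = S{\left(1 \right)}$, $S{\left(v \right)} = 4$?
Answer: $-2952$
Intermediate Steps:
$c = 4$
$q{\left(T \right)} = 20$ ($q{\left(T \right)} = 4 \cdot 5 = 20$)
$108 + q{\left(d \right)} \left(-153\right) = 108 + 20 \left(-153\right) = 108 - 3060 = -2952$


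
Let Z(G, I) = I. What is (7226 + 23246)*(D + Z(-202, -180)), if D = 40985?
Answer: 1243409960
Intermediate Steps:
(7226 + 23246)*(D + Z(-202, -180)) = (7226 + 23246)*(40985 - 180) = 30472*40805 = 1243409960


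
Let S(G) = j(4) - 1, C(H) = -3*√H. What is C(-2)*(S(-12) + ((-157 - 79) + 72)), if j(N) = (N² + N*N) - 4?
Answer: 411*I*√2 ≈ 581.24*I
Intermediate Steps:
j(N) = -4 + 2*N² (j(N) = (N² + N²) - 4 = 2*N² - 4 = -4 + 2*N²)
S(G) = 27 (S(G) = (-4 + 2*4²) - 1 = (-4 + 2*16) - 1 = (-4 + 32) - 1 = 28 - 1 = 27)
C(-2)*(S(-12) + ((-157 - 79) + 72)) = (-3*I*√2)*(27 + ((-157 - 79) + 72)) = (-3*I*√2)*(27 + (-236 + 72)) = (-3*I*√2)*(27 - 164) = -3*I*√2*(-137) = 411*I*√2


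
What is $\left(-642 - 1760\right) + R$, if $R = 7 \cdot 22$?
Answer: $-2248$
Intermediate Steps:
$R = 154$
$\left(-642 - 1760\right) + R = \left(-642 - 1760\right) + 154 = -2402 + 154 = -2248$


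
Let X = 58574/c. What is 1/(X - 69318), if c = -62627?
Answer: -62627/4341236960 ≈ -1.4426e-5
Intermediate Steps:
X = -58574/62627 (X = 58574/(-62627) = 58574*(-1/62627) = -58574/62627 ≈ -0.93528)
1/(X - 69318) = 1/(-58574/62627 - 69318) = 1/(-4341236960/62627) = -62627/4341236960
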